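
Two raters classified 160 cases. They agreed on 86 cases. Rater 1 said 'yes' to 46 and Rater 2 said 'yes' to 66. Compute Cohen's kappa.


P_o = 86/160 = 0.5375
P_e = (46*66 + 114*94) / 25600 = 0.537188
kappa = (P_o - P_e) / (1 - P_e)
kappa = (0.5375 - 0.537188) / (1 - 0.537188)
kappa = 0.0007

0.0007


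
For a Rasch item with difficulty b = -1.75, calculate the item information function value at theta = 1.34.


P = 1/(1+exp(-(1.34--1.75))) = 0.9565
I = P*(1-P) = 0.9565 * 0.0435
I = 0.0416

0.0416


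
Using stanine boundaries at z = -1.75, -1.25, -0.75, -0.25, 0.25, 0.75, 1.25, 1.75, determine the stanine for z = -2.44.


Stanine boundaries: [-1.75, -1.25, -0.75, -0.25, 0.25, 0.75, 1.25, 1.75]
z = -2.44
Check each boundary:
  z < -1.75
  z < -1.25
  z < -0.75
  z < -0.25
  z < 0.25
  z < 0.75
  z < 1.25
  z < 1.75
Highest qualifying boundary gives stanine = 1

1


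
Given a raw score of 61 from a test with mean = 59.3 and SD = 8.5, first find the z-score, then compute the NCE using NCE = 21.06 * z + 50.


z = (X - mean) / SD = (61 - 59.3) / 8.5
z = 1.7 / 8.5
z = 0.2
NCE = NCE = 21.06z + 50
Carry z at full precision (z = 1.7 / 8.5) into the conversion:
NCE = 21.06 * (1.7 / 8.5) + 50 = 35.802 / 8.5 + 50
NCE = 4.212 + 50
NCE = 54.212

54.212


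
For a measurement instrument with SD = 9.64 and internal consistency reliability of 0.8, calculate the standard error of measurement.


SEM = SD * sqrt(1 - rxx)
SEM = 9.64 * sqrt(1 - 0.8)
SEM = 9.64 * sqrt(0.2) = 9.64 * 0.447214
SEM = 4.3111

4.3111


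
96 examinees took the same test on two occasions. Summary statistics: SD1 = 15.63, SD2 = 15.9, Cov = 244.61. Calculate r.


r = cov(X,Y) / (SD_X * SD_Y)
r = 244.61 / (15.63 * 15.9)
r = 244.61 / 248.517
r = 0.9843

0.9843


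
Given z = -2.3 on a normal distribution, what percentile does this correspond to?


CDF(z) = 0.5 * (1 + erf(z/sqrt(2)))
erf(-1.6263) = -0.9786
CDF = 0.0107
Percentile rank = 0.0107 * 100 = 1.07

1.07


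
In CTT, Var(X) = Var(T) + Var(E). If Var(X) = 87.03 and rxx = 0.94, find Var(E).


var_true = rxx * var_obs = 0.94 * 87.03 = 81.8082
var_error = var_obs - var_true
var_error = 87.03 - 81.8082
var_error = 5.2218

5.2218


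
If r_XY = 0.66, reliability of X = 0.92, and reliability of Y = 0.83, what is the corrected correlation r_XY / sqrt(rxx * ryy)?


r_corrected = rxy / sqrt(rxx * ryy)
= 0.66 / sqrt(0.92 * 0.83)
= 0.66 / sqrt(0.7636)
= 0.66 / 0.873842
r_corrected = 0.7553

0.7553


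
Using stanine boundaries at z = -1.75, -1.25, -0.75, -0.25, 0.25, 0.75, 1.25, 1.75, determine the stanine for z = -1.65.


Stanine boundaries: [-1.75, -1.25, -0.75, -0.25, 0.25, 0.75, 1.25, 1.75]
z = -1.65
Check each boundary:
  z >= -1.75 -> could be stanine 2
  z < -1.25
  z < -0.75
  z < -0.25
  z < 0.25
  z < 0.75
  z < 1.25
  z < 1.75
Highest qualifying boundary gives stanine = 2

2


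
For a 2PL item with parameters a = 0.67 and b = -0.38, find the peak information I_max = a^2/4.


For 2PL, max info at theta = b = -0.38
I_max = a^2 / 4 = 0.67^2 / 4
= 0.4489 / 4
I_max = 0.1122

0.1122


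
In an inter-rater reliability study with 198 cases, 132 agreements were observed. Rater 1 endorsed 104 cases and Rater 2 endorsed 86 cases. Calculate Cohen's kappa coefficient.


P_o = 132/198 = 0.666667
P_e = (104*86 + 94*112) / 39204 = 0.496684
kappa = (P_o - P_e) / (1 - P_e)
kappa = (0.666667 - 0.496684) / (1 - 0.496684)
kappa = 0.3377

0.3377


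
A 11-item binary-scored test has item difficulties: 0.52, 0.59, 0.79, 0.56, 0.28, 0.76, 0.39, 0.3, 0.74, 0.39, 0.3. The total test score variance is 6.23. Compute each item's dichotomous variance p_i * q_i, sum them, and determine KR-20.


For each item, compute p_i * q_i:
  Item 1: 0.52 * 0.48 = 0.2496
  Item 2: 0.59 * 0.41 = 0.2419
  Item 3: 0.79 * 0.21 = 0.1659
  Item 4: 0.56 * 0.44 = 0.2464
  Item 5: 0.28 * 0.72 = 0.2016
  Item 6: 0.76 * 0.24 = 0.1824
  Item 7: 0.39 * 0.61 = 0.2379
  Item 8: 0.3 * 0.7 = 0.21
  Item 9: 0.74 * 0.26 = 0.1924
  Item 10: 0.39 * 0.61 = 0.2379
  Item 11: 0.3 * 0.7 = 0.21
Sum(p_i * q_i) = 0.2496 + 0.2419 + 0.1659 + 0.2464 + 0.2016 + 0.1824 + 0.2379 + 0.21 + 0.1924 + 0.2379 + 0.21 = 2.376
KR-20 = (k/(k-1)) * (1 - Sum(p_i*q_i) / Var_total)
= (11/10) * (1 - 2.376/6.23)
= 1.1 * 0.6186
KR-20 = 0.6805

0.6805


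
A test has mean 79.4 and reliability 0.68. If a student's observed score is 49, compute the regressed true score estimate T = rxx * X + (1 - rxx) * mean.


T_est = rxx * X + (1 - rxx) * mean
T_est = 0.68 * 49 + 0.32 * 79.4
T_est = 33.32 + 25.408
T_est = 58.728

58.728


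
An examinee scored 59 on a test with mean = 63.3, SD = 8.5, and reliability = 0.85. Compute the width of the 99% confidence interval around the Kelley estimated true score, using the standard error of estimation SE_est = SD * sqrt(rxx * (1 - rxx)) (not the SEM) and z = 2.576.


True score estimate = 0.85*59 + 0.15*63.3 = 59.645
SE_est = SD * sqrt(rxx * (1 - rxx)) = 8.5 * sqrt(0.85 * 0.15) = 8.5 * sqrt(0.1275) = 3.035107
CI = T_est +/- z * SE_est, so width = 2 * z * SE_est = 2 * 2.576 * 3.035107
Width = 15.6369

15.6369


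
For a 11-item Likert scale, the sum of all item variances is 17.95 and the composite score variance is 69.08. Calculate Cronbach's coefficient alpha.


alpha = (k/(k-1)) * (1 - sum(si^2)/s_total^2)
= (11/10) * (1 - 17.95/69.08)
alpha = 0.8142

0.8142


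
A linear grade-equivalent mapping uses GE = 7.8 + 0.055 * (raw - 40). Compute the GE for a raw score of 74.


raw - median = 74 - 40 = 34
slope * diff = 0.055 * 34 = 1.87
GE = 7.8 + 1.87
GE = 9.67

9.67


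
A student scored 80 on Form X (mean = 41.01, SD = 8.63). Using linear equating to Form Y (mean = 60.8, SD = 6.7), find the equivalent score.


slope = SD_Y / SD_X = 6.7 / 8.63 ~ 0.7764
intercept = mean_Y - slope * mean_X = 60.8 - (6.7 / 8.63) * 41.01 ~ 28.9614
Y = slope * X + intercept. To avoid rounding drift from the rounded slope/intercept, evaluate the equivalent form Y = mean_Y + SD_Y * (X - mean_X) / SD_X at full precision:
Y = 60.8 + 6.7 * (80 - 41.01) / 8.63
Y = 60.8 + 6.7 * 38.99 / 8.63
Y = 60.8 + 261.233 / 8.63
Y = 60.8 + 30.2703
Y = 91.0703

91.0703


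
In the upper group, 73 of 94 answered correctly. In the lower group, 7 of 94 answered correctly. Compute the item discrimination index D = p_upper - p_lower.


p_upper = 73/94 = 0.7766
p_lower = 7/94 = 0.0745
D = 0.7766 - 0.0745 = 0.7021

0.7021


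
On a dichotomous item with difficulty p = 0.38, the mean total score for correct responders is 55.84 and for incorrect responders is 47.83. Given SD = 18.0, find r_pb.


q = 1 - p = 0.62
rpb = ((M1 - M0) / SD) * sqrt(p * q)
rpb = ((55.84 - 47.83) / 18.0) * sqrt(0.38 * 0.62)
rpb = 0.216

0.216


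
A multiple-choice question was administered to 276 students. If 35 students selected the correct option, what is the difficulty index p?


Item difficulty p = number correct / total examinees
p = 35 / 276
p = 0.1268

0.1268


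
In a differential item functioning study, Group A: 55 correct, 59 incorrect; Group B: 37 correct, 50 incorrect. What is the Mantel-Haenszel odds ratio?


Odds_A = 55/59 = 0.9322
Odds_B = 37/50 = 0.74
OR = Odds_A / Odds_B = 0.9322 / 0.74
Exactly, OR = (55 * 50) / (59 * 37) = 2750 / 2183
OR = 1.2597

1.2597


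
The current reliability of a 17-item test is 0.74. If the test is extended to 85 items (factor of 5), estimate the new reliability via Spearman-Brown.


r_new = (n * rxx) / (1 + (n-1) * rxx)
r_new = (5 * 0.74) / (1 + 4 * 0.74)
r_new = 3.7 / 3.96
r_new = 0.9343

0.9343


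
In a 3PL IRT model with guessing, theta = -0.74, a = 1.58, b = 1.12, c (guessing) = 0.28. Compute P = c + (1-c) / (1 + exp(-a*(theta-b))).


logit = 1.58*(-0.74 - 1.12) = -2.9388
P* = 1/(1 + exp(--2.9388)) = 0.0503
P = 0.28 + (1 - 0.28) * 0.0503
P = 0.3162

0.3162


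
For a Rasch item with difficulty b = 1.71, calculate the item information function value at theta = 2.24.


P = 1/(1+exp(-(2.24-1.71))) = 0.6295
I = P*(1-P) = 0.6295 * 0.3705
I = 0.2332

0.2332


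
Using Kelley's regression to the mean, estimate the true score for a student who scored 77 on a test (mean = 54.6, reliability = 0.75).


T_est = rxx * X + (1 - rxx) * mean
T_est = 0.75 * 77 + 0.25 * 54.6
T_est = 57.75 + 13.65
T_est = 71.4

71.4


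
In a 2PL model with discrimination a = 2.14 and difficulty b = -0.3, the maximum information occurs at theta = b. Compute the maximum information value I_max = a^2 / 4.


For 2PL, max info at theta = b = -0.3
I_max = a^2 / 4 = 2.14^2 / 4
= 4.5796 / 4
I_max = 1.1449

1.1449


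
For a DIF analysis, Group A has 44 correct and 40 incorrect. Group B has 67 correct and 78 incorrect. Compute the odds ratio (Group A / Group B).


Odds_A = 44/40 = 1.1
Odds_B = 67/78 = 0.859
OR = Odds_A / Odds_B = 1.1 / 0.859
Exactly, OR = (44 * 78) / (40 * 67) = 3432 / 2680
OR = 1.2806

1.2806


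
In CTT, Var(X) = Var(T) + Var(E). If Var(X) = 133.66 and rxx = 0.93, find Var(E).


var_true = rxx * var_obs = 0.93 * 133.66 = 124.3038
var_error = var_obs - var_true
var_error = 133.66 - 124.3038
var_error = 9.3562

9.3562


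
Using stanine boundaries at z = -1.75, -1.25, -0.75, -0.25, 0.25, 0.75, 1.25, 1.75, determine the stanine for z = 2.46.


Stanine boundaries: [-1.75, -1.25, -0.75, -0.25, 0.25, 0.75, 1.25, 1.75]
z = 2.46
Check each boundary:
  z >= -1.75 -> could be stanine 2
  z >= -1.25 -> could be stanine 3
  z >= -0.75 -> could be stanine 4
  z >= -0.25 -> could be stanine 5
  z >= 0.25 -> could be stanine 6
  z >= 0.75 -> could be stanine 7
  z >= 1.25 -> could be stanine 8
  z >= 1.75 -> could be stanine 9
Highest qualifying boundary gives stanine = 9

9


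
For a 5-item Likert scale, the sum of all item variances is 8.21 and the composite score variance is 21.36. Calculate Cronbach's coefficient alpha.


alpha = (k/(k-1)) * (1 - sum(si^2)/s_total^2)
= (5/4) * (1 - 8.21/21.36)
alpha = 0.7695

0.7695


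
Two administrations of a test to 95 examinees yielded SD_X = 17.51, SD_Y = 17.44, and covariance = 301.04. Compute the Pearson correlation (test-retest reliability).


r = cov(X,Y) / (SD_X * SD_Y)
r = 301.04 / (17.51 * 17.44)
r = 301.04 / 305.3744
r = 0.9858

0.9858


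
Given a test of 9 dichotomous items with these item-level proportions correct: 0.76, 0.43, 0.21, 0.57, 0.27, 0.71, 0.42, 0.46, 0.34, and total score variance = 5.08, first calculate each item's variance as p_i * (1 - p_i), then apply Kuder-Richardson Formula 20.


For each item, compute p_i * q_i:
  Item 1: 0.76 * 0.24 = 0.1824
  Item 2: 0.43 * 0.57 = 0.2451
  Item 3: 0.21 * 0.79 = 0.1659
  Item 4: 0.57 * 0.43 = 0.2451
  Item 5: 0.27 * 0.73 = 0.1971
  Item 6: 0.71 * 0.29 = 0.2059
  Item 7: 0.42 * 0.58 = 0.2436
  Item 8: 0.46 * 0.54 = 0.2484
  Item 9: 0.34 * 0.66 = 0.2244
Sum(p_i * q_i) = 0.1824 + 0.2451 + 0.1659 + 0.2451 + 0.1971 + 0.2059 + 0.2436 + 0.2484 + 0.2244 = 1.9579
KR-20 = (k/(k-1)) * (1 - Sum(p_i*q_i) / Var_total)
= (9/8) * (1 - 1.9579/5.08)
= 1.125 * 0.6146
KR-20 = 0.6914

0.6914


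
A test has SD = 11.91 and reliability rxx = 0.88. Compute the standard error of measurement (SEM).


SEM = SD * sqrt(1 - rxx)
SEM = 11.91 * sqrt(1 - 0.88)
SEM = 11.91 * sqrt(0.12) = 11.91 * 0.34641
SEM = 4.1257

4.1257


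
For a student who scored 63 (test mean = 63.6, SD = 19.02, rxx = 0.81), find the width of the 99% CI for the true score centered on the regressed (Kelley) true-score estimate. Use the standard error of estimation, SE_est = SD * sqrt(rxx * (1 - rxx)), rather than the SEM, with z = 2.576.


True score estimate = 0.81*63 + 0.19*63.6 = 63.114
SE_est = SD * sqrt(rxx * (1 - rxx)) = 19.02 * sqrt(0.81 * 0.19) = 19.02 * sqrt(0.1539) = 7.461563
CI = T_est +/- z * SE_est, so width = 2 * z * SE_est = 2 * 2.576 * 7.461563
Width = 38.442

38.442


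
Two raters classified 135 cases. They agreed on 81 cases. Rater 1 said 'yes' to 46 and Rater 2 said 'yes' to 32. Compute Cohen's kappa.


P_o = 81/135 = 0.6
P_e = (46*32 + 89*103) / 18225 = 0.583759
kappa = (P_o - P_e) / (1 - P_e)
kappa = (0.6 - 0.583759) / (1 - 0.583759)
kappa = 0.039

0.039


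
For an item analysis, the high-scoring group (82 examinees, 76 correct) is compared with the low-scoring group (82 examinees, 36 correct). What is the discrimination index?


p_upper = 76/82 = 0.9268
p_lower = 36/82 = 0.439
D = 0.9268 - 0.439 = 0.4878

0.4878


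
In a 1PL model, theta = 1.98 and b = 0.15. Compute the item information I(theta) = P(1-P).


P = 1/(1+exp(-(1.98-0.15))) = 0.8618
I = P*(1-P) = 0.8618 * 0.1382
I = 0.1191

0.1191


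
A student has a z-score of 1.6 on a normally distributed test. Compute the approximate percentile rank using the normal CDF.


CDF(z) = 0.5 * (1 + erf(z/sqrt(2)))
erf(1.1314) = 0.8904
CDF = 0.9452
Percentile rank = 0.9452 * 100 = 94.52

94.52


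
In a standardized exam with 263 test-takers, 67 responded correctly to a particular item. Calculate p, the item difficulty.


Item difficulty p = number correct / total examinees
p = 67 / 263
p = 0.2548

0.2548


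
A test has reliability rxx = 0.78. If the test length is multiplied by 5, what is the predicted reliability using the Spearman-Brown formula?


r_new = (n * rxx) / (1 + (n-1) * rxx)
r_new = (5 * 0.78) / (1 + 4 * 0.78)
r_new = 3.9 / 4.12
r_new = 0.9466

0.9466


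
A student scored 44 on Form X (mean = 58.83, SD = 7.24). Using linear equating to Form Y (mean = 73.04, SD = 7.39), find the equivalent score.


slope = SD_Y / SD_X = 7.39 / 7.24 ~ 1.0207
intercept = mean_Y - slope * mean_X = 73.04 - (7.39 / 7.24) * 58.83 ~ 12.9911
Y = slope * X + intercept. To avoid rounding drift from the rounded slope/intercept, evaluate the equivalent form Y = mean_Y + SD_Y * (X - mean_X) / SD_X at full precision:
Y = 73.04 + 7.39 * (44 - 58.83) / 7.24
Y = 73.04 - 7.39 * 14.83 / 7.24
Y = 73.04 - 109.5937 / 7.24
Y = 73.04 - 15.1373
Y = 57.9027

57.9027


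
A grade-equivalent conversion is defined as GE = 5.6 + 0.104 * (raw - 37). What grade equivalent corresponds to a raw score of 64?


raw - median = 64 - 37 = 27
slope * diff = 0.104 * 27 = 2.808
GE = 5.6 + 2.808
GE = 8.408

8.408


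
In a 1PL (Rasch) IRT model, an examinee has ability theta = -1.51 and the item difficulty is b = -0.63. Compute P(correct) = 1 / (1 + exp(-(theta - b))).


theta - b = -1.51 - -0.63 = -0.88
exp(-(theta - b)) = exp(0.88) = 2.4109
P = 1 / (1 + 2.4109)
P = 0.2932

0.2932


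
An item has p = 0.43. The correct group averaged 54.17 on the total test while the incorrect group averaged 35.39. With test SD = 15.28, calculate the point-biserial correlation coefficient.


q = 1 - p = 0.57
rpb = ((M1 - M0) / SD) * sqrt(p * q)
rpb = ((54.17 - 35.39) / 15.28) * sqrt(0.43 * 0.57)
rpb = 0.6085

0.6085


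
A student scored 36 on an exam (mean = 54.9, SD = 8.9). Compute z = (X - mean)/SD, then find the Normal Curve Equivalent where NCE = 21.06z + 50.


z = (X - mean) / SD = (36 - 54.9) / 8.9
z = -18.9 / 8.9
z = -2.1236
NCE = NCE = 21.06z + 50
Carry z at full precision (z = -18.9 / 8.9) into the conversion:
NCE = 21.06 * (-18.9 / 8.9) + 50 = -398.034 / 8.9 + 50
NCE = -44.7229 + 50
NCE = 5.2771

5.2771


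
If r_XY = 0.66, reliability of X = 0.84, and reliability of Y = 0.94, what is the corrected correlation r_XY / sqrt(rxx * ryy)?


r_corrected = rxy / sqrt(rxx * ryy)
= 0.66 / sqrt(0.84 * 0.94)
= 0.66 / sqrt(0.7896)
= 0.66 / 0.888594
r_corrected = 0.7427

0.7427


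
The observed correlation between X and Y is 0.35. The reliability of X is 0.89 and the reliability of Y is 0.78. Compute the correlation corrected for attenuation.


r_corrected = rxy / sqrt(rxx * ryy)
= 0.35 / sqrt(0.89 * 0.78)
= 0.35 / sqrt(0.6942)
= 0.35 / 0.833187
r_corrected = 0.4201

0.4201


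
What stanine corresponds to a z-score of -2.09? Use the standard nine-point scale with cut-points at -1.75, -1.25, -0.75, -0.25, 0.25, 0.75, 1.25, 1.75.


Stanine boundaries: [-1.75, -1.25, -0.75, -0.25, 0.25, 0.75, 1.25, 1.75]
z = -2.09
Check each boundary:
  z < -1.75
  z < -1.25
  z < -0.75
  z < -0.25
  z < 0.25
  z < 0.75
  z < 1.25
  z < 1.75
Highest qualifying boundary gives stanine = 1

1


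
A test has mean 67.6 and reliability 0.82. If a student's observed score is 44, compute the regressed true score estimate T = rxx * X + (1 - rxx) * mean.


T_est = rxx * X + (1 - rxx) * mean
T_est = 0.82 * 44 + 0.18 * 67.6
T_est = 36.08 + 12.168
T_est = 48.248

48.248


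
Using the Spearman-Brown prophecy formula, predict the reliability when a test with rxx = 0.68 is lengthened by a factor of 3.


r_new = (n * rxx) / (1 + (n-1) * rxx)
r_new = (3 * 0.68) / (1 + 2 * 0.68)
r_new = 2.04 / 2.36
r_new = 0.8644

0.8644


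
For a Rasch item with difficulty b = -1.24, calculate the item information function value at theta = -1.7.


P = 1/(1+exp(-(-1.7--1.24))) = 0.387
I = P*(1-P) = 0.387 * 0.613
I = 0.2372

0.2372


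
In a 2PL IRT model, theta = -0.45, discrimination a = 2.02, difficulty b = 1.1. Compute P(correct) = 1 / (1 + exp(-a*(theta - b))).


a*(theta - b) = 2.02 * (-0.45 - 1.1) = -3.131
exp(--3.131) = 22.8969
P = 1 / (1 + 22.8969)
P = 0.0418

0.0418


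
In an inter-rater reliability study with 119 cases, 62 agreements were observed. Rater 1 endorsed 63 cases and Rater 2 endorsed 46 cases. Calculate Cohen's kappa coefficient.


P_o = 62/119 = 0.521008
P_e = (63*46 + 56*73) / 14161 = 0.493327
kappa = (P_o - P_e) / (1 - P_e)
kappa = (0.521008 - 0.493327) / (1 - 0.493327)
kappa = 0.0546

0.0546


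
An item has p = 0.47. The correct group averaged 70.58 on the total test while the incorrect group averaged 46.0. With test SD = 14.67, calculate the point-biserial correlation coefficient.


q = 1 - p = 0.53
rpb = ((M1 - M0) / SD) * sqrt(p * q)
rpb = ((70.58 - 46.0) / 14.67) * sqrt(0.47 * 0.53)
rpb = 0.8363

0.8363


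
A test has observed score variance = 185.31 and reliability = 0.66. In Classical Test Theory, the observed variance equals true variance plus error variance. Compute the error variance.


var_true = rxx * var_obs = 0.66 * 185.31 = 122.3046
var_error = var_obs - var_true
var_error = 185.31 - 122.3046
var_error = 63.0054

63.0054


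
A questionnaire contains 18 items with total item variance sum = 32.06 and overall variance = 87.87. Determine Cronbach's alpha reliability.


alpha = (k/(k-1)) * (1 - sum(si^2)/s_total^2)
= (18/17) * (1 - 32.06/87.87)
alpha = 0.6725

0.6725


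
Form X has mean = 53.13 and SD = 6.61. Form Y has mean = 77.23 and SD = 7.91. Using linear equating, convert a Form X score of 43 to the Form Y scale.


slope = SD_Y / SD_X = 7.91 / 6.61 ~ 1.1967
intercept = mean_Y - slope * mean_X = 77.23 - (7.91 / 6.61) * 53.13 ~ 13.6508
Y = slope * X + intercept. To avoid rounding drift from the rounded slope/intercept, evaluate the equivalent form Y = mean_Y + SD_Y * (X - mean_X) / SD_X at full precision:
Y = 77.23 + 7.91 * (43 - 53.13) / 6.61
Y = 77.23 - 7.91 * 10.13 / 6.61
Y = 77.23 - 80.1283 / 6.61
Y = 77.23 - 12.1223
Y = 65.1077

65.1077


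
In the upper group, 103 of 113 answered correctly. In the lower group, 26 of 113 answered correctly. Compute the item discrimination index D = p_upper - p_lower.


p_upper = 103/113 = 0.9115
p_lower = 26/113 = 0.2301
D = 0.9115 - 0.2301 = 0.6814

0.6814


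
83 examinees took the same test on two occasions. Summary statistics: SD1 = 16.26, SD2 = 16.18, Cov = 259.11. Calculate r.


r = cov(X,Y) / (SD_X * SD_Y)
r = 259.11 / (16.26 * 16.18)
r = 259.11 / 263.0868
r = 0.9849

0.9849


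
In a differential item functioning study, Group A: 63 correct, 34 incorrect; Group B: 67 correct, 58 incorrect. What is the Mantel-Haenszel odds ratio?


Odds_A = 63/34 = 1.8529
Odds_B = 67/58 = 1.1552
OR = Odds_A / Odds_B = 1.8529 / 1.1552
Exactly, OR = (63 * 58) / (34 * 67) = 3654 / 2278
OR = 1.604

1.604


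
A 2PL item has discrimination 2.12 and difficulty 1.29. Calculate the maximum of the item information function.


For 2PL, max info at theta = b = 1.29
I_max = a^2 / 4 = 2.12^2 / 4
= 4.4944 / 4
I_max = 1.1236

1.1236


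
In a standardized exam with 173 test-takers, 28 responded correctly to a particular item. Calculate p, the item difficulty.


Item difficulty p = number correct / total examinees
p = 28 / 173
p = 0.1618

0.1618


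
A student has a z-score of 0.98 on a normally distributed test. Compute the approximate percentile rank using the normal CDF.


CDF(z) = 0.5 * (1 + erf(z/sqrt(2)))
erf(0.693) = 0.6729
CDF = 0.8365
Percentile rank = 0.8365 * 100 = 83.65

83.65


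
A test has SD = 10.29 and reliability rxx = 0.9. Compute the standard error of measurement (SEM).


SEM = SD * sqrt(1 - rxx)
SEM = 10.29 * sqrt(1 - 0.9)
SEM = 10.29 * sqrt(0.1) = 10.29 * 0.316228
SEM = 3.254

3.254


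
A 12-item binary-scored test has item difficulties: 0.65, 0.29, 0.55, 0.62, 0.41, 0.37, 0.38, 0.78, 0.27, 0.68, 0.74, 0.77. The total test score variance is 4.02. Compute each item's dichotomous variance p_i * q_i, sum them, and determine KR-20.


For each item, compute p_i * q_i:
  Item 1: 0.65 * 0.35 = 0.2275
  Item 2: 0.29 * 0.71 = 0.2059
  Item 3: 0.55 * 0.45 = 0.2475
  Item 4: 0.62 * 0.38 = 0.2356
  Item 5: 0.41 * 0.59 = 0.2419
  Item 6: 0.37 * 0.63 = 0.2331
  Item 7: 0.38 * 0.62 = 0.2356
  Item 8: 0.78 * 0.22 = 0.1716
  Item 9: 0.27 * 0.73 = 0.1971
  Item 10: 0.68 * 0.32 = 0.2176
  Item 11: 0.74 * 0.26 = 0.1924
  Item 12: 0.77 * 0.23 = 0.1771
Sum(p_i * q_i) = 0.2275 + 0.2059 + 0.2475 + 0.2356 + 0.2419 + 0.2331 + 0.2356 + 0.1716 + 0.1971 + 0.2176 + 0.1924 + 0.1771 = 2.5829
KR-20 = (k/(k-1)) * (1 - Sum(p_i*q_i) / Var_total)
= (12/11) * (1 - 2.5829/4.02)
= 1.0909 * 0.3575
KR-20 = 0.39

0.39


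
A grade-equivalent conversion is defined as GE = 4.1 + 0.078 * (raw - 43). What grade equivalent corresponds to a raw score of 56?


raw - median = 56 - 43 = 13
slope * diff = 0.078 * 13 = 1.014
GE = 4.1 + 1.014
GE = 5.114

5.114


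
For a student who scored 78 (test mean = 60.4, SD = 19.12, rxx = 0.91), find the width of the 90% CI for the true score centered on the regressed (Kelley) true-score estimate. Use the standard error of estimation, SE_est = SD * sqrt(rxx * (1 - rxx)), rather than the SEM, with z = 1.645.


True score estimate = 0.91*78 + 0.09*60.4 = 76.416
SE_est = SD * sqrt(rxx * (1 - rxx)) = 19.12 * sqrt(0.91 * 0.09) = 19.12 * sqrt(0.0819) = 5.471795
CI = T_est +/- z * SE_est, so width = 2 * z * SE_est = 2 * 1.645 * 5.471795
Width = 18.0022

18.0022


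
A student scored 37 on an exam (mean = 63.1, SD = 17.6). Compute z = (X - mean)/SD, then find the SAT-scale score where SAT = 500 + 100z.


z = (X - mean) / SD = (37 - 63.1) / 17.6
z = -26.1 / 17.6
z = -1.483
SAT-scale = SAT = 500 + 100z
Carry z at full precision (z = -26.1 / 17.6) into the conversion:
SAT-scale = 500 + 100 * (-26.1 / 17.6) = 500 + -2610 / 17.6
SAT-scale = 500 + -148.2955
SAT-scale = 351.7045

351.7045


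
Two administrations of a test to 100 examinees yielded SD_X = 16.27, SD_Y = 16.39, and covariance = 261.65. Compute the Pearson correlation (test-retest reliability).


r = cov(X,Y) / (SD_X * SD_Y)
r = 261.65 / (16.27 * 16.39)
r = 261.65 / 266.6653
r = 0.9812

0.9812


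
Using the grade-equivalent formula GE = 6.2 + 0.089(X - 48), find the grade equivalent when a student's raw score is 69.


raw - median = 69 - 48 = 21
slope * diff = 0.089 * 21 = 1.869
GE = 6.2 + 1.869
GE = 8.069

8.069


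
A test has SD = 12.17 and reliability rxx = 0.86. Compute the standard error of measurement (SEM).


SEM = SD * sqrt(1 - rxx)
SEM = 12.17 * sqrt(1 - 0.86)
SEM = 12.17 * sqrt(0.14) = 12.17 * 0.374166
SEM = 4.5536

4.5536


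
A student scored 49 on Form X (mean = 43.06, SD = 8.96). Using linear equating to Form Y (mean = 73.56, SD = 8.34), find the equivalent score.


slope = SD_Y / SD_X = 8.34 / 8.96 ~ 0.9308
intercept = mean_Y - slope * mean_X = 73.56 - (8.34 / 8.96) * 43.06 ~ 33.4796
Y = slope * X + intercept. To avoid rounding drift from the rounded slope/intercept, evaluate the equivalent form Y = mean_Y + SD_Y * (X - mean_X) / SD_X at full precision:
Y = 73.56 + 8.34 * (49 - 43.06) / 8.96
Y = 73.56 + 8.34 * 5.94 / 8.96
Y = 73.56 + 49.5396 / 8.96
Y = 73.56 + 5.529
Y = 79.089

79.089


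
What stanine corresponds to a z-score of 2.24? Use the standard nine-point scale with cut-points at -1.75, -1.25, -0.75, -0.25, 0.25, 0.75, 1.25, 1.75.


Stanine boundaries: [-1.75, -1.25, -0.75, -0.25, 0.25, 0.75, 1.25, 1.75]
z = 2.24
Check each boundary:
  z >= -1.75 -> could be stanine 2
  z >= -1.25 -> could be stanine 3
  z >= -0.75 -> could be stanine 4
  z >= -0.25 -> could be stanine 5
  z >= 0.25 -> could be stanine 6
  z >= 0.75 -> could be stanine 7
  z >= 1.25 -> could be stanine 8
  z >= 1.75 -> could be stanine 9
Highest qualifying boundary gives stanine = 9

9


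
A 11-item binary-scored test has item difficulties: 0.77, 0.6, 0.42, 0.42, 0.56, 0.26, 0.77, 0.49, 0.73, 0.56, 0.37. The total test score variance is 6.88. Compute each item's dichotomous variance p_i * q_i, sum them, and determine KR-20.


For each item, compute p_i * q_i:
  Item 1: 0.77 * 0.23 = 0.1771
  Item 2: 0.6 * 0.4 = 0.24
  Item 3: 0.42 * 0.58 = 0.2436
  Item 4: 0.42 * 0.58 = 0.2436
  Item 5: 0.56 * 0.44 = 0.2464
  Item 6: 0.26 * 0.74 = 0.1924
  Item 7: 0.77 * 0.23 = 0.1771
  Item 8: 0.49 * 0.51 = 0.2499
  Item 9: 0.73 * 0.27 = 0.1971
  Item 10: 0.56 * 0.44 = 0.2464
  Item 11: 0.37 * 0.63 = 0.2331
Sum(p_i * q_i) = 0.1771 + 0.24 + 0.2436 + 0.2436 + 0.2464 + 0.1924 + 0.1771 + 0.2499 + 0.1971 + 0.2464 + 0.2331 = 2.4467
KR-20 = (k/(k-1)) * (1 - Sum(p_i*q_i) / Var_total)
= (11/10) * (1 - 2.4467/6.88)
= 1.1 * 0.6444
KR-20 = 0.7088

0.7088


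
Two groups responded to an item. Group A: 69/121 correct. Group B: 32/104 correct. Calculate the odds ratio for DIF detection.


Odds_A = 69/52 = 1.3269
Odds_B = 32/72 = 0.4444
OR = Odds_A / Odds_B = 1.3269 / 0.4444
Exactly, OR = (69 * 72) / (52 * 32) = 4968 / 1664
OR = 2.9856

2.9856


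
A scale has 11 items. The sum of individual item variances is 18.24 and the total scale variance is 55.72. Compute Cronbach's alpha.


alpha = (k/(k-1)) * (1 - sum(si^2)/s_total^2)
= (11/10) * (1 - 18.24/55.72)
alpha = 0.7399

0.7399


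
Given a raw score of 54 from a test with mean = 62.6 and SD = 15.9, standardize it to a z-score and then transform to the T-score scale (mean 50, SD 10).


z = (X - mean) / SD = (54 - 62.6) / 15.9
z = -8.6 / 15.9
z = -0.5409
T-score = T = 50 + 10z
Carry z at full precision (z = -8.6 / 15.9) into the conversion:
T-score = 50 + 10 * (-8.6 / 15.9) = 50 + -86 / 15.9
T-score = 50 + -5.4088
T-score = 44.5912

44.5912


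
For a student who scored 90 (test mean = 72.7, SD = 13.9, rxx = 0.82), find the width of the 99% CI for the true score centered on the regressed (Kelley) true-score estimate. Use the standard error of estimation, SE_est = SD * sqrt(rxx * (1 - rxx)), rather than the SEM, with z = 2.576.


True score estimate = 0.82*90 + 0.18*72.7 = 86.886
SE_est = SD * sqrt(rxx * (1 - rxx)) = 13.9 * sqrt(0.82 * 0.18) = 13.9 * sqrt(0.1476) = 5.340206
CI = T_est +/- z * SE_est, so width = 2 * z * SE_est = 2 * 2.576 * 5.340206
Width = 27.5127

27.5127


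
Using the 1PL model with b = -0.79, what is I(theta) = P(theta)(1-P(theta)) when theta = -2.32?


P = 1/(1+exp(-(-2.32--0.79))) = 0.178
I = P*(1-P) = 0.178 * 0.822
I = 0.1463

0.1463


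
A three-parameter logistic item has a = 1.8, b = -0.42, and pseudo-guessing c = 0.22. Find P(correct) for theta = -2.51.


logit = 1.8*(-2.51 - -0.42) = -3.762
P* = 1/(1 + exp(--3.762)) = 0.0227
P = 0.22 + (1 - 0.22) * 0.0227
P = 0.2377

0.2377


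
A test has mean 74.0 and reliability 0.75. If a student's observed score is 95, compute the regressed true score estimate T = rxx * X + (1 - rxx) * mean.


T_est = rxx * X + (1 - rxx) * mean
T_est = 0.75 * 95 + 0.25 * 74.0
T_est = 71.25 + 18.5
T_est = 89.75

89.75


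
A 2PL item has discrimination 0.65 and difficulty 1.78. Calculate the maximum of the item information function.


For 2PL, max info at theta = b = 1.78
I_max = a^2 / 4 = 0.65^2 / 4
= 0.4225 / 4
I_max = 0.1056

0.1056


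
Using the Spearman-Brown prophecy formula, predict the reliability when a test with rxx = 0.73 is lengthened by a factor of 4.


r_new = (n * rxx) / (1 + (n-1) * rxx)
r_new = (4 * 0.73) / (1 + 3 * 0.73)
r_new = 2.92 / 3.19
r_new = 0.9154

0.9154


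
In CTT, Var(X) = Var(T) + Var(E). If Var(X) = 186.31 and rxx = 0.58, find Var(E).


var_true = rxx * var_obs = 0.58 * 186.31 = 108.0598
var_error = var_obs - var_true
var_error = 186.31 - 108.0598
var_error = 78.2502

78.2502


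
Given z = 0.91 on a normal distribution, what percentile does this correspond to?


CDF(z) = 0.5 * (1 + erf(z/sqrt(2)))
erf(0.6435) = 0.6372
CDF = 0.8186
Percentile rank = 0.8186 * 100 = 81.86

81.86


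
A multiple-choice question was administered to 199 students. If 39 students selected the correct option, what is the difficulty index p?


Item difficulty p = number correct / total examinees
p = 39 / 199
p = 0.196

0.196


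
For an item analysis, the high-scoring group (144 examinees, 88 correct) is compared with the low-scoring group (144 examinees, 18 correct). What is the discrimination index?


p_upper = 88/144 = 0.6111
p_lower = 18/144 = 0.125
D = 0.6111 - 0.125 = 0.4861

0.4861


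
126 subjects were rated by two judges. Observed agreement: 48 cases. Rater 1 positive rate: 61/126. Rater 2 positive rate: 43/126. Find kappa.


P_o = 48/126 = 0.380952
P_e = (61*43 + 65*83) / 15876 = 0.505039
kappa = (P_o - P_e) / (1 - P_e)
kappa = (0.380952 - 0.505039) / (1 - 0.505039)
kappa = -0.2507

-0.2507


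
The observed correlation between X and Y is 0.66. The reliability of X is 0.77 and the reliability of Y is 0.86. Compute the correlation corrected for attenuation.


r_corrected = rxy / sqrt(rxx * ryy)
= 0.66 / sqrt(0.77 * 0.86)
= 0.66 / sqrt(0.6622)
= 0.66 / 0.813757
r_corrected = 0.8111

0.8111


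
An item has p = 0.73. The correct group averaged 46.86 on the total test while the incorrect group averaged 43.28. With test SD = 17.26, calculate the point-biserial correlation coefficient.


q = 1 - p = 0.27
rpb = ((M1 - M0) / SD) * sqrt(p * q)
rpb = ((46.86 - 43.28) / 17.26) * sqrt(0.73 * 0.27)
rpb = 0.0921

0.0921


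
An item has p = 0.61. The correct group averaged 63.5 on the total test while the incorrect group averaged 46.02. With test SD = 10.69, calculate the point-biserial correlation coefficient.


q = 1 - p = 0.39
rpb = ((M1 - M0) / SD) * sqrt(p * q)
rpb = ((63.5 - 46.02) / 10.69) * sqrt(0.61 * 0.39)
rpb = 0.7976

0.7976


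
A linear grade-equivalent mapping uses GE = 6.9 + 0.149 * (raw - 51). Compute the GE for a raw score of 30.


raw - median = 30 - 51 = -21
slope * diff = 0.149 * -21 = -3.129
GE = 6.9 + -3.129
GE = 3.771

3.771


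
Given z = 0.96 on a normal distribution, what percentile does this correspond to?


CDF(z) = 0.5 * (1 + erf(z/sqrt(2)))
erf(0.6788) = 0.6629
CDF = 0.8315
Percentile rank = 0.8315 * 100 = 83.15

83.15


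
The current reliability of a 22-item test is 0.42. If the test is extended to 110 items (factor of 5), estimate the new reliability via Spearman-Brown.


r_new = (n * rxx) / (1 + (n-1) * rxx)
r_new = (5 * 0.42) / (1 + 4 * 0.42)
r_new = 2.1 / 2.68
r_new = 0.7836

0.7836


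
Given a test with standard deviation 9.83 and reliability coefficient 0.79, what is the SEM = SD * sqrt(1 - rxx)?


SEM = SD * sqrt(1 - rxx)
SEM = 9.83 * sqrt(1 - 0.79)
SEM = 9.83 * sqrt(0.21) = 9.83 * 0.458258
SEM = 4.5047

4.5047


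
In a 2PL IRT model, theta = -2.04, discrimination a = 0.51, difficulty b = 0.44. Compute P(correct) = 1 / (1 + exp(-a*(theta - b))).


a*(theta - b) = 0.51 * (-2.04 - 0.44) = -1.2648
exp(--1.2648) = 3.5424
P = 1 / (1 + 3.5424)
P = 0.2201

0.2201


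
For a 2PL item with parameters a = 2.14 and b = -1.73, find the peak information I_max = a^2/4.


For 2PL, max info at theta = b = -1.73
I_max = a^2 / 4 = 2.14^2 / 4
= 4.5796 / 4
I_max = 1.1449

1.1449


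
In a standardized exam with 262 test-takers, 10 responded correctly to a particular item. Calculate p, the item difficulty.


Item difficulty p = number correct / total examinees
p = 10 / 262
p = 0.0382

0.0382


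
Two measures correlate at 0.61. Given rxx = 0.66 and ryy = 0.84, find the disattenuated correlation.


r_corrected = rxy / sqrt(rxx * ryy)
= 0.61 / sqrt(0.66 * 0.84)
= 0.61 / sqrt(0.5544)
= 0.61 / 0.74458
r_corrected = 0.8193

0.8193


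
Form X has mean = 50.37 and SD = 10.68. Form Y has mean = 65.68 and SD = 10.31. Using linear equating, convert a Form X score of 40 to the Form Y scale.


slope = SD_Y / SD_X = 10.31 / 10.68 ~ 0.9654
intercept = mean_Y - slope * mean_X = 65.68 - (10.31 / 10.68) * 50.37 ~ 17.055
Y = slope * X + intercept. To avoid rounding drift from the rounded slope/intercept, evaluate the equivalent form Y = mean_Y + SD_Y * (X - mean_X) / SD_X at full precision:
Y = 65.68 + 10.31 * (40 - 50.37) / 10.68
Y = 65.68 - 10.31 * 10.37 / 10.68
Y = 65.68 - 106.9147 / 10.68
Y = 65.68 - 10.0107
Y = 55.6693

55.6693


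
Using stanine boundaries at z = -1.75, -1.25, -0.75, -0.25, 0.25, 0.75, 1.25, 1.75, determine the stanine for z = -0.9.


Stanine boundaries: [-1.75, -1.25, -0.75, -0.25, 0.25, 0.75, 1.25, 1.75]
z = -0.9
Check each boundary:
  z >= -1.75 -> could be stanine 2
  z >= -1.25 -> could be stanine 3
  z < -0.75
  z < -0.25
  z < 0.25
  z < 0.75
  z < 1.25
  z < 1.75
Highest qualifying boundary gives stanine = 3

3


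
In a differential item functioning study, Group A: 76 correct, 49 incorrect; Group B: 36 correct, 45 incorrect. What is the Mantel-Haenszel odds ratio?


Odds_A = 76/49 = 1.551
Odds_B = 36/45 = 0.8
OR = Odds_A / Odds_B = 1.551 / 0.8
Exactly, OR = (76 * 45) / (49 * 36) = 3420 / 1764
OR = 1.9388

1.9388


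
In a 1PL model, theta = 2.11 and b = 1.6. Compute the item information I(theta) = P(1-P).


P = 1/(1+exp(-(2.11-1.6))) = 0.6248
I = P*(1-P) = 0.6248 * 0.3752
I = 0.2344

0.2344


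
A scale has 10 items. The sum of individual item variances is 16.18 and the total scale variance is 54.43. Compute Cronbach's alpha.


alpha = (k/(k-1)) * (1 - sum(si^2)/s_total^2)
= (10/9) * (1 - 16.18/54.43)
alpha = 0.7808

0.7808


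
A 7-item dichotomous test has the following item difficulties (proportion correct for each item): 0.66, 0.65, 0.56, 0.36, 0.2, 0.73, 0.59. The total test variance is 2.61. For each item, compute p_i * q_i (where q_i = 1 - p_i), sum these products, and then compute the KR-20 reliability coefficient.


For each item, compute p_i * q_i:
  Item 1: 0.66 * 0.34 = 0.2244
  Item 2: 0.65 * 0.35 = 0.2275
  Item 3: 0.56 * 0.44 = 0.2464
  Item 4: 0.36 * 0.64 = 0.2304
  Item 5: 0.2 * 0.8 = 0.16
  Item 6: 0.73 * 0.27 = 0.1971
  Item 7: 0.59 * 0.41 = 0.2419
Sum(p_i * q_i) = 0.2244 + 0.2275 + 0.2464 + 0.2304 + 0.16 + 0.1971 + 0.2419 = 1.5277
KR-20 = (k/(k-1)) * (1 - Sum(p_i*q_i) / Var_total)
= (7/6) * (1 - 1.5277/2.61)
= 1.1667 * 0.4147
KR-20 = 0.4838

0.4838


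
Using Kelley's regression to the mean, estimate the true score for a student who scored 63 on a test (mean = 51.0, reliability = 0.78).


T_est = rxx * X + (1 - rxx) * mean
T_est = 0.78 * 63 + 0.22 * 51.0
T_est = 49.14 + 11.22
T_est = 60.36

60.36


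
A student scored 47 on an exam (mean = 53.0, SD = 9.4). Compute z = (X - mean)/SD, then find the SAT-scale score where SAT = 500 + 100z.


z = (X - mean) / SD = (47 - 53.0) / 9.4
z = -6.0 / 9.4
z = -0.6383
SAT-scale = SAT = 500 + 100z
Carry z at full precision (z = -6.0 / 9.4) into the conversion:
SAT-scale = 500 + 100 * (-6.0 / 9.4) = 500 + -600 / 9.4
SAT-scale = 500 + -63.8298
SAT-scale = 436.1702

436.1702


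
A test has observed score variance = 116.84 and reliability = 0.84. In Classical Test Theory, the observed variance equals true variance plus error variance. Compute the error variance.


var_true = rxx * var_obs = 0.84 * 116.84 = 98.1456
var_error = var_obs - var_true
var_error = 116.84 - 98.1456
var_error = 18.6944

18.6944


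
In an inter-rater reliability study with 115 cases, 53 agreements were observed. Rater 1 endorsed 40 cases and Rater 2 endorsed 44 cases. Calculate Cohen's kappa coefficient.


P_o = 53/115 = 0.46087
P_e = (40*44 + 75*71) / 13225 = 0.535728
kappa = (P_o - P_e) / (1 - P_e)
kappa = (0.46087 - 0.535728) / (1 - 0.535728)
kappa = -0.1612

-0.1612


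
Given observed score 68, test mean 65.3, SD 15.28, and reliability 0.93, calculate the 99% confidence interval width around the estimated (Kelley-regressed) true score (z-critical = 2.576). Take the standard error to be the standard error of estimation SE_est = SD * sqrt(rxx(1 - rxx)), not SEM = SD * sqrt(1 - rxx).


True score estimate = 0.93*68 + 0.07*65.3 = 67.811
SE_est = SD * sqrt(rxx * (1 - rxx)) = 15.28 * sqrt(0.93 * 0.07) = 15.28 * sqrt(0.0651) = 3.898646
CI = T_est +/- z * SE_est, so width = 2 * z * SE_est = 2 * 2.576 * 3.898646
Width = 20.0858

20.0858


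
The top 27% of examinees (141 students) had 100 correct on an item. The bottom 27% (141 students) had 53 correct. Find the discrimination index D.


p_upper = 100/141 = 0.7092
p_lower = 53/141 = 0.3759
D = 0.7092 - 0.3759 = 0.3333

0.3333


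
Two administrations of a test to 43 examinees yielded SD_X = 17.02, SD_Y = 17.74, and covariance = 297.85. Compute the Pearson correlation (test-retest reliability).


r = cov(X,Y) / (SD_X * SD_Y)
r = 297.85 / (17.02 * 17.74)
r = 297.85 / 301.9348
r = 0.9865

0.9865


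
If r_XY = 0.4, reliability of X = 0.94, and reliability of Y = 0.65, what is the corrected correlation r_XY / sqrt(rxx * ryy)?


r_corrected = rxy / sqrt(rxx * ryy)
= 0.4 / sqrt(0.94 * 0.65)
= 0.4 / sqrt(0.611)
= 0.4 / 0.781665
r_corrected = 0.5117

0.5117


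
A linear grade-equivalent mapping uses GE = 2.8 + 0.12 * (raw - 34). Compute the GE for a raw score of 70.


raw - median = 70 - 34 = 36
slope * diff = 0.12 * 36 = 4.32
GE = 2.8 + 4.32
GE = 7.12

7.12


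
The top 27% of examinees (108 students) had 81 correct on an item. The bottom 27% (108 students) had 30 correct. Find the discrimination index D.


p_upper = 81/108 = 0.75
p_lower = 30/108 = 0.2778
D = 0.75 - 0.2778 = 0.4722

0.4722


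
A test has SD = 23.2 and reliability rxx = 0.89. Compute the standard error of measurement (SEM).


SEM = SD * sqrt(1 - rxx)
SEM = 23.2 * sqrt(1 - 0.89)
SEM = 23.2 * sqrt(0.11) = 23.2 * 0.331662
SEM = 7.6946

7.6946


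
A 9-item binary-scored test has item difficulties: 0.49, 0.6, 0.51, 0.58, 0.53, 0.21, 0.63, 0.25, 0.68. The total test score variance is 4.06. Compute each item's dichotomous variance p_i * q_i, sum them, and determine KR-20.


For each item, compute p_i * q_i:
  Item 1: 0.49 * 0.51 = 0.2499
  Item 2: 0.6 * 0.4 = 0.24
  Item 3: 0.51 * 0.49 = 0.2499
  Item 4: 0.58 * 0.42 = 0.2436
  Item 5: 0.53 * 0.47 = 0.2491
  Item 6: 0.21 * 0.79 = 0.1659
  Item 7: 0.63 * 0.37 = 0.2331
  Item 8: 0.25 * 0.75 = 0.1875
  Item 9: 0.68 * 0.32 = 0.2176
Sum(p_i * q_i) = 0.2499 + 0.24 + 0.2499 + 0.2436 + 0.2491 + 0.1659 + 0.2331 + 0.1875 + 0.2176 = 2.0366
KR-20 = (k/(k-1)) * (1 - Sum(p_i*q_i) / Var_total)
= (9/8) * (1 - 2.0366/4.06)
= 1.125 * 0.4984
KR-20 = 0.5607

0.5607


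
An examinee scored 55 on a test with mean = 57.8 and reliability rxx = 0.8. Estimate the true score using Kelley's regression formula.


T_est = rxx * X + (1 - rxx) * mean
T_est = 0.8 * 55 + 0.2 * 57.8
T_est = 44.0 + 11.56
T_est = 55.56

55.56


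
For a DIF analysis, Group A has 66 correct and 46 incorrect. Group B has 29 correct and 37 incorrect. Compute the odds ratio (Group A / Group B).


Odds_A = 66/46 = 1.4348
Odds_B = 29/37 = 0.7838
OR = Odds_A / Odds_B = 1.4348 / 0.7838
Exactly, OR = (66 * 37) / (46 * 29) = 2442 / 1334
OR = 1.8306

1.8306


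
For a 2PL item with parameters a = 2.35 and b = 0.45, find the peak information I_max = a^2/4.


For 2PL, max info at theta = b = 0.45
I_max = a^2 / 4 = 2.35^2 / 4
= 5.5225 / 4
I_max = 1.3806

1.3806
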